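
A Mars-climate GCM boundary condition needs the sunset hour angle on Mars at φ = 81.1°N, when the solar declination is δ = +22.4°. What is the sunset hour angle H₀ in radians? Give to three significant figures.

Sunrise equation: cos H₀ = −tan φ · tan δ = -2.6321 ≤ −1, so the Sun never sets (polar day) and H₀ = π.

H₀ = 3.14 rad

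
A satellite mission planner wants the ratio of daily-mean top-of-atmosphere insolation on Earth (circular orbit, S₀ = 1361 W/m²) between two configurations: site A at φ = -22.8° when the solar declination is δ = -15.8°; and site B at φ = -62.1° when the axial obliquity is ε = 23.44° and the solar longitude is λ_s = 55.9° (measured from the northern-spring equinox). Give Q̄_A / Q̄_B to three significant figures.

— Configuration A (φ=-22.8°):
cos H₀ = −tan(-22.8°) tan(-15.800°) = -0.1190, H₀ = 1.6900 rad.
Bracket: H₀ sin φ sin δ + cos φ cos δ sin H₀ = 1.6900×-0.38752×-0.27228 + 0.92186×0.96222×0.99290 = 0.178319 + 0.880734 = 1.059053.
Q̄ = (S₀/π) × [bracket] = (1361/π) × 1.059053 = 458.80 W/m².
— Configuration B (φ=-62.1°):
Solar declination: sin δ = sin ε · sin λ_s = sin 23.44° × sin 55.9° = 0.32939, so δ = +19.232°.
cos H₀ = −tan(-62.1°) tan(+19.232°) = 0.6589, H₀ = 0.8515 rad.
Bracket: H₀ sin φ sin δ + cos φ cos δ sin H₀ = 0.8515×-0.88377×0.32939 + 0.46793×0.94419×0.75224 = -0.247876 + 0.332351 = 0.084475.
Q̄ = (S₀/π) × [bracket] = (1361/π) × 0.084475 = 36.596 W/m².
Ratio Q̄_A / Q̄_B = 458.80 / 36.596 = 12.54.

Q̄_A / Q̄_B ≈ 12.5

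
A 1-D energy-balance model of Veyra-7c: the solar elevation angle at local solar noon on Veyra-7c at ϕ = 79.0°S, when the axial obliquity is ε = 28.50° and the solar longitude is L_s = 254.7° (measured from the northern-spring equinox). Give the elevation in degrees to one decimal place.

38.4°

Solar declination: sin δ = sin ε · sin L_s = sin 28.50° × sin 254.7° = -0.46025, so δ = -27.403°.
At local noon the hour angle is zero, so the zenith angle equals |ϕ − δ| = |-79.0° − (-27.403°)| = 51.597°.
Elevation = 90° − 51.597° = 38.4°.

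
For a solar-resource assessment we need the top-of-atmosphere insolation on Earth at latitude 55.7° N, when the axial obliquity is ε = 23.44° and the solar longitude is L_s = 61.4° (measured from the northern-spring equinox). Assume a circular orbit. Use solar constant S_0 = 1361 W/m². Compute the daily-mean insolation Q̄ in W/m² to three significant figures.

Solar declination: sin δ = sin ε · sin L_s = sin 23.44° × sin 61.4° = 0.34925, so δ = +20.442°.
cos h₀ = −tan(+55.7°) tan(+20.442°) = -0.5464, h₀ = 2.1488 rad.
Bracket: h₀ sin ϕ sin δ + cos ϕ cos δ sin h₀ = 2.1488×0.82610×0.34925 + 0.56353×0.93703×0.83753 = 0.619962 + 0.442253 = 1.062215.
Q̄ = (S_0/π) × [bracket] = (1361/π) × 1.062215 = 460.2 W/m².

Q̄ ≈ 460 W/m²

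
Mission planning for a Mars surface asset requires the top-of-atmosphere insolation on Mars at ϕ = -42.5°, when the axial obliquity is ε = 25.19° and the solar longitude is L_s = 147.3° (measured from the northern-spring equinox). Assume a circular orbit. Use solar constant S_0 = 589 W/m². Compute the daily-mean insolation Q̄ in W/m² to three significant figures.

Solar declination: sin δ = sin ε · sin L_s = sin 25.19° × sin 147.3° = 0.22994, so δ = +13.293°.
cos h₀ = −tan(-42.5°) tan(+13.293°) = 0.2165, h₀ = 1.3526 rad.
Bracket: h₀ sin ϕ sin δ + cos ϕ cos δ sin h₀ = 1.3526×-0.67559×0.22994 + 0.73728×0.97321×0.97628 = -0.210120 + 0.700508 = 0.490388.
Q̄ = (S_0/π) × [bracket] = (589/π) × 0.490388 = 91.94 W/m².

Q̄ ≈ 91.9 W/m²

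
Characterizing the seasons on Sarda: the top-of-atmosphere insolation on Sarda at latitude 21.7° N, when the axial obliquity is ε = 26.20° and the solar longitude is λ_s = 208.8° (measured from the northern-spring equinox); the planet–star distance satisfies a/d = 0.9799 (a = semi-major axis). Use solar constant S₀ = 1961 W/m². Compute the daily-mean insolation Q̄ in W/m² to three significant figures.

Solar declination: sin δ = sin ε · sin λ_s = sin 26.20° × sin 208.8° = -0.21270, so δ = -12.280°.
cos H₀ = −tan(+21.7°) tan(-12.280°) = 0.0866, H₀ = 1.4841 rad.
Bracket: H₀ sin φ sin δ + cos φ cos δ sin H₀ = 1.4841×0.36975×-0.21270 + 0.92913×0.97712×0.99624 = -0.116718 + 0.904458 = 0.787740.
Inverse-square distance factor (a/d)² = 0.9799² = 0.960204.
Q̄ = (S₀/π) × 0.960204 × [bracket] = (1961/π) × 0.960204 × 0.787740 = 472.1 W/m².

Q̄ ≈ 472 W/m²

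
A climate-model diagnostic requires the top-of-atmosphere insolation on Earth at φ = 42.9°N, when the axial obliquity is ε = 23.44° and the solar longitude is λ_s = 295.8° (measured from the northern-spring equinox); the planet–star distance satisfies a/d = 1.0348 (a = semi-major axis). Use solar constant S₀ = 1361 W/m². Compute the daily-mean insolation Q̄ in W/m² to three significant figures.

Q̄ ≈ 160 W/m²

Solar declination: sin δ = sin ε · sin λ_s = sin 23.44° × sin 295.8° = -0.35814, so δ = -20.986°.
cos H₀ = −tan(+42.9°) tan(-20.986°) = 0.3564, H₀ = 1.2063 rad.
Bracket: H₀ sin φ sin δ + cos φ cos δ sin H₀ = 1.2063×0.68072×-0.35814 + 0.73254×0.93367×0.93432 = -0.294088 + 0.639029 = 0.344941.
Inverse-square distance factor (a/d)² = 1.0348² = 1.070811.
Q̄ = (S₀/π) × 1.070811 × [bracket] = (1361/π) × 1.070811 × 0.344941 = 160.0 W/m².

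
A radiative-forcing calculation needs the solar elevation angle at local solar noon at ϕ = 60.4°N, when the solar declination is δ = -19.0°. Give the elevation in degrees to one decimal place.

10.6°

At local noon the hour angle is zero, so the zenith angle equals |ϕ − δ| = |+60.4° − (-19.000°)| = 79.400°.
Elevation = 90° − 79.400° = 10.6°.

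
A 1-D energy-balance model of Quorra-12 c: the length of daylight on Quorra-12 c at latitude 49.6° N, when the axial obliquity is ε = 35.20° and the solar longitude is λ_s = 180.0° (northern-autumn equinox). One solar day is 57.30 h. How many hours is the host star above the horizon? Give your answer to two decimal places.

28.65 h

Solar declination: sin δ = sin ε · sin λ_s = sin 35.20° × sin 180.0° = 0.00000, so δ = +0.000°.
cos H₀ = −tan φ · tan δ = −tan(+49.6°) × tan(+0.000°) = -0.0000, so H₀ = 1.5708 rad = 90.00°.
Daylight = 2H₀/(2π) × 57.30 h = (1.5708/π) × 57.30 = 28.65 h.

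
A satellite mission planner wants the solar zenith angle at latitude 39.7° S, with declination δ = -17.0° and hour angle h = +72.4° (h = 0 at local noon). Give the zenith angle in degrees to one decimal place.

θ_z = 65.8°

cos θ_z = sin ϕ sin δ + cos ϕ cos δ cos h = 0.186758 + 0.222478 = 0.409236.
θ_z = arccos(0.409236) = 65.8°.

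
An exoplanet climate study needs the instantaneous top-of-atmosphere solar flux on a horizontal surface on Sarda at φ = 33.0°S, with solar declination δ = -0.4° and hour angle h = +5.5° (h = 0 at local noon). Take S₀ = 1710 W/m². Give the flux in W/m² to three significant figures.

cos θ_z = sin φ sin δ + cos φ cos δ cos h = 0.003802 + 0.834789 = 0.838591.
Flux = S₀ · cos θ_z = 1710 × 0.838591 = 1434 W/m².

1.43e+03 W/m²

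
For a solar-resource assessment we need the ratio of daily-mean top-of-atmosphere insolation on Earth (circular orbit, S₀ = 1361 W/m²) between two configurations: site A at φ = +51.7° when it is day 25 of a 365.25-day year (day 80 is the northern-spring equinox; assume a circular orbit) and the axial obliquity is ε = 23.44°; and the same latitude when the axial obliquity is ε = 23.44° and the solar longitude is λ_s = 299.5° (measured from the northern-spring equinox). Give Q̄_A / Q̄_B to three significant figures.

— Configuration A (φ=+51.7°):
Solar longitude: λ_s = 360° × (25 − 80)/365.25 = -54.209°, i.e. -54.209° + 360° = 305.791°.
sin δ = sin 23.44° × sin 305.791° = -0.32267, so δ = -18.824°.
cos H₀ = −tan(+51.7°) tan(-18.824°) = 0.4317, H₀ = 1.1245 rad.
Bracket: H₀ sin φ sin δ + cos φ cos δ sin H₀ = 1.1245×0.78478×-0.32267 + 0.61978×0.94651×0.90204 = -0.284751 + 0.529162 = 0.244411.
Q̄ = (S₀/π) × [bracket] = (1361/π) × 0.244411 = 105.88 W/m².
— Configuration B (φ=+51.7°):
Solar declination: sin δ = sin ε · sin λ_s = sin 23.44° × sin 299.5° = -0.34622, so δ = -20.256°.
cos H₀ = −tan(+51.7°) tan(-20.256°) = 0.4673, H₀ = 1.0846 rad.
Bracket: H₀ sin φ sin δ + cos φ cos δ sin H₀ = 1.0846×0.78478×-0.34622 + 0.61978×0.93815×0.88411 = -0.294693 + 0.514063 = 0.219370.
Q̄ = (S₀/π) × [bracket] = (1361/π) × 0.219370 = 95.035 W/m².
Ratio Q̄_A / Q̄_B = 105.88 / 95.035 = 1.114.

Q̄_A / Q̄_B ≈ 1.11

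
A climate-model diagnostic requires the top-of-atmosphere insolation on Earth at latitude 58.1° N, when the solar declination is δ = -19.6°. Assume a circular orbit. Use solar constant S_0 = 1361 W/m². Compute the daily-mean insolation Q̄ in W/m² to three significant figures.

cos h₀ = −tan(+58.1°) tan(-19.600°) = 0.5721, h₀ = 0.9618 rad.
Bracket: h₀ sin ϕ sin δ + cos ϕ cos δ sin h₀ = 0.9618×0.84897×-0.33545 + 0.52844×0.94206×0.82020 = -0.273908 + 0.408314 = 0.134406.
Q̄ = (S_0/π) × [bracket] = (1361/π) × 0.134406 = 58.23 W/m².

Q̄ ≈ 58.2 W/m²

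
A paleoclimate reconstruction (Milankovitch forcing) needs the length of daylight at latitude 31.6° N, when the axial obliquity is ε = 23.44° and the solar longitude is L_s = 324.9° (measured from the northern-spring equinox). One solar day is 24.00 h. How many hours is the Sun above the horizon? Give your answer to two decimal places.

Solar declination: sin δ = sin ε · sin L_s = sin 23.44° × sin 324.9° = -0.22873, so δ = -13.222°.
cos h₀ = −tan ϕ · tan δ = −tan(+31.6°) × tan(-13.222°) = 0.1445, so h₀ = 1.4257 rad = 81.69°.
Daylight = 2h₀/(2π) × 24.00 h = (1.4257/π) × 24.00 = 10.89 h.

10.89 h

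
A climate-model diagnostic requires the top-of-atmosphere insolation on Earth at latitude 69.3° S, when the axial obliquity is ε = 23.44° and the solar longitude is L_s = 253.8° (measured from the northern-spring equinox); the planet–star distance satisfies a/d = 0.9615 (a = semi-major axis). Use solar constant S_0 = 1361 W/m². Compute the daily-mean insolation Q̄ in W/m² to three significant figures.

Q̄ ≈ 450 W/m²

Solar declination: sin δ = sin ε · sin L_s = sin 23.44° × sin 253.8° = -0.38199, so δ = -22.457°.
cos h₀ = −tan(-69.3°) tan(-22.457°) = -1.0939 ≤ −1 ⇒ polar day, h₀ = π.
Bracket: h₀ sin ϕ sin δ + cos ϕ cos δ sin h₀ = 3.1416×-0.93544×-0.38199 + 0.35347×0.92416×0.00000 = 1.122584 + 0.000000 = 1.122584.
Inverse-square distance factor (a/d)² = 0.9615² = 0.924482.
Q̄ = (S_0/π) × 0.924482 × [bracket] = (1361/π) × 0.924482 × 1.122584 = 449.6 W/m².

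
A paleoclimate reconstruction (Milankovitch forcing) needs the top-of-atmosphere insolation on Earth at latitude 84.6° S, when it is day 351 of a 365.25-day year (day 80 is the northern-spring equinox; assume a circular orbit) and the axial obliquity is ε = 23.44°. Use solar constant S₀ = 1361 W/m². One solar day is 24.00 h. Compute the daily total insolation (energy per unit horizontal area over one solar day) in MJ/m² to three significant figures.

46.5 MJ/m²

Solar longitude: λ_s = 360° × (351 − 80)/365.25 = 267.105°.
sin δ = sin 23.44° × sin 267.105° = -0.39728, so δ = -23.408°.
cos H₀ = −tan(-84.6°) tan(-23.408°) = -4.5797 ≤ −1 ⇒ polar day, H₀ = π.
Bracket: H₀ sin φ sin δ + cos φ cos δ sin H₀ = 3.1416×-0.99556×-0.39728 + 0.09411×0.91770×0.00000 = 1.242553 + 0.000000 = 1.242553.
Q̄ = (S₀/π) × [bracket] = (1361/π) × 1.242553 = 538.30 W/m².
Daily total = Q̄ × 24.00 h × 3600 s/h = 538.30 × 24.00 × 3600 / 10⁶ = 46.51 MJ/m².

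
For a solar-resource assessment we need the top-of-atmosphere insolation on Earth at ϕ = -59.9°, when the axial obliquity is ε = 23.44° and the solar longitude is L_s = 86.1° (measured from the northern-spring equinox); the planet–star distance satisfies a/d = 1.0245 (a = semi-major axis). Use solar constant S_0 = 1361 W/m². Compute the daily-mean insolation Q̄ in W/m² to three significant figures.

Q̄ ≈ 25.6 W/m²

Solar declination: sin δ = sin ε · sin L_s = sin 23.44° × sin 86.1° = 0.39687, so δ = +23.382°.
cos h₀ = −tan(-59.9°) tan(+23.382°) = 0.7459, h₀ = 0.7289 rad.
Bracket: h₀ sin ϕ sin δ + cos ϕ cos δ sin h₀ = 0.7289×-0.86515×0.39687 + 0.50151×0.91788×0.66607 = -0.250269 + 0.306609 = 0.056340.
Inverse-square distance factor (a/d)² = 1.0245² = 1.049600.
Q̄ = (S_0/π) × 1.049600 × [bracket] = (1361/π) × 1.049600 × 0.056340 = 25.62 W/m².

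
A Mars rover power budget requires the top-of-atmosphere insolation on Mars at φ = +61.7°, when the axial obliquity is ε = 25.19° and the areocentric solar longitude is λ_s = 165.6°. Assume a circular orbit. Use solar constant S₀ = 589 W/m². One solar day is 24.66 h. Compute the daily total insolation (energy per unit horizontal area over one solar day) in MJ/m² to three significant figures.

10.4 MJ/m²

sin δ = sin 25.19° × sin 165.6° = 0.10585, so δ = +6.076°.
cos H₀ = −tan(+61.7°) tan(+6.076°) = -0.1977, H₀ = 1.7698 rad.
Bracket: H₀ sin φ sin δ + cos φ cos δ sin H₀ = 1.7698×0.88048×0.10585 + 0.47409×0.99438×0.98026 = 0.164943 + 0.462120 = 0.627063.
Q̄ = (S₀/π) × [bracket] = (589/π) × 0.627063 = 117.56 W/m².
Daily total = Q̄ × 24.66 h × 3600 s/h = 117.56 × 24.66 × 3600 / 10⁶ = 10.44 MJ/m².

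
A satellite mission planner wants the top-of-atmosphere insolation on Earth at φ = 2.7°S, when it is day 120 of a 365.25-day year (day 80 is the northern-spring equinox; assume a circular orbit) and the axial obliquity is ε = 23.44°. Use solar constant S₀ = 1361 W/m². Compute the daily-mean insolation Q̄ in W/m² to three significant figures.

Solar longitude: λ_s = 360° × (120 − 80)/365.25 = 39.425°.
sin δ = sin 23.44° × sin 39.425° = 0.25262, so δ = +14.633°.
cos H₀ = −tan(-2.7°) tan(+14.633°) = 0.0123, H₀ = 1.5585 rad.
Bracket: H₀ sin φ sin δ + cos φ cos δ sin H₀ = 1.5585×-0.04711×0.25262 + 0.99889×0.96756×0.99992 = -0.018548 + 0.966409 = 0.947861.
Q̄ = (S₀/π) × [bracket] = (1361/π) × 0.947861 = 410.6 W/m².

Q̄ ≈ 411 W/m²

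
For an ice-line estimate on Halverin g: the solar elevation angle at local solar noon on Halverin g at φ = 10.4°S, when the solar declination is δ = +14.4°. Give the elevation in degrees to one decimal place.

At local noon the hour angle is zero, so the zenith angle equals |φ − δ| = |-10.4° − (+14.400°)| = 24.800°.
Elevation = 90° − 24.800° = 65.2°.

65.2°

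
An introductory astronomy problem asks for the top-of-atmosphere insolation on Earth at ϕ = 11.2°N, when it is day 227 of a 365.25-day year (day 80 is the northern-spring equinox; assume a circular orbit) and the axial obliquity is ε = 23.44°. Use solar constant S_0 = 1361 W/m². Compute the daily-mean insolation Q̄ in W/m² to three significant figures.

Q̄ ≈ 444 W/m²

Solar longitude: L_s = 360° × (227 − 80)/365.25 = 144.887°.
sin δ = sin 23.44° × sin 144.887° = 0.22880, so δ = +13.227°.
cos h₀ = −tan(+11.2°) tan(+13.227°) = -0.0465, h₀ = 1.6174 rad.
Bracket: h₀ sin ϕ sin δ + cos ϕ cos δ sin h₀ = 1.6174×0.19423×0.22880 + 0.98096×0.97347×0.99892 = 0.071877 + 0.953904 = 1.025781.
Q̄ = (S_0/π) × [bracket] = (1361/π) × 1.025781 = 444.4 W/m².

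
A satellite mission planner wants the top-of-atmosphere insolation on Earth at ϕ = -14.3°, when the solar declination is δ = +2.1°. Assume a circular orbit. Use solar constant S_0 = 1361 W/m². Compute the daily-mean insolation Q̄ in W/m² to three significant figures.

Q̄ ≈ 413 W/m²

cos h₀ = −tan(-14.3°) tan(+2.100°) = 0.0093, h₀ = 1.5614 rad.
Bracket: h₀ sin ϕ sin δ + cos ϕ cos δ sin h₀ = 1.5614×-0.24700×0.03664 + 0.96902×0.99933×0.99996 = -0.014131 + 0.968332 = 0.954201.
Q̄ = (S_0/π) × [bracket] = (1361/π) × 0.954201 = 413.4 W/m².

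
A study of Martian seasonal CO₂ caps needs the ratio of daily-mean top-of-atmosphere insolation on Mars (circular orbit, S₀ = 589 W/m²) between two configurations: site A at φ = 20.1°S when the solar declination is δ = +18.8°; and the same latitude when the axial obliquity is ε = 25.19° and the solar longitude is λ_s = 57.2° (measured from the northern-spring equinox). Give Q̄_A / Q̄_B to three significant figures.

— Configuration A (φ=-20.1°):
cos H₀ = −tan(-20.1°) tan(+18.800°) = 0.1246, H₀ = 1.4459 rad.
Bracket: H₀ sin φ sin δ + cos φ cos δ sin H₀ = 1.4459×-0.34366×0.32227 + 0.93909×0.94665×0.99221 = -0.160135 + 0.882064 = 0.721929.
Q̄ = (S₀/π) × [bracket] = (589/π) × 0.721929 = 135.35 W/m².
— Configuration B (φ=-20.1°):
Solar declination: sin δ = sin ε · sin λ_s = sin 25.19° × sin 57.2° = 0.35776, so δ = +20.963°.
cos H₀ = −tan(-20.1°) tan(+20.963°) = 0.1402, H₀ = 1.4301 rad.
Bracket: H₀ sin φ sin δ + cos φ cos δ sin H₀ = 1.4301×-0.34366×0.35776 + 0.93909×0.93381×0.99012 = -0.175828 + 0.868268 = 0.692440.
Q̄ = (S₀/π) × [bracket] = (589/π) × 0.692440 = 129.82 W/m².
Ratio Q̄_A / Q̄_B = 135.35 / 129.82 = 1.043.

Q̄_A / Q̄_B ≈ 1.04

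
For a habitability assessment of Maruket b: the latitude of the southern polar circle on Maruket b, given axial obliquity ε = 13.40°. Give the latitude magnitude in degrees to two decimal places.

76.60°

The polar circle is the lowest latitude that experiences at least one full rotation of continuous darkness at the northern-summer solstice; it lies at |ϕ| = 90° − ε = 90° − 13.40° = 76.60°.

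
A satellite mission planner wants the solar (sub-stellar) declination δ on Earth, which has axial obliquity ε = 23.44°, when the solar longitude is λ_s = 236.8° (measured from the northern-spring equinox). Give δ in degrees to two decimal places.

δ = -19.44°

sin δ = sin ε · sin λ_s = sin 23.44° × sin 236.8° = -0.332855.
δ = arcsin(-0.332855) = -19.44°.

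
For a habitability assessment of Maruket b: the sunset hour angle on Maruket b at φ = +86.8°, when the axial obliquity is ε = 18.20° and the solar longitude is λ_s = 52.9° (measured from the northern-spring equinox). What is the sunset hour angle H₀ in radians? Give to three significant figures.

H₀ = 3.14 rad

Solar declination: sin δ = sin ε · sin λ_s = sin 18.20° × sin 52.9° = 0.24911, so δ = +14.425°.
Sunrise equation: cos H₀ = −tan φ · tan δ = -4.6008 ≤ −1, so the host star never sets (polar day) and H₀ = π.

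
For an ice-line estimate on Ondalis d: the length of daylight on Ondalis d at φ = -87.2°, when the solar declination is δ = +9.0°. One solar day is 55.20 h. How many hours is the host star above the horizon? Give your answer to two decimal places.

0.00 h

cos H₀ = −tan φ · tan δ = 3.2384 ≥ 1, so the host star never rises (polar night) and H₀ = 0.
Daylight = 2H₀/(2π) × 55.20 h = (0.0000/π) × 55.20 = 0.00 h.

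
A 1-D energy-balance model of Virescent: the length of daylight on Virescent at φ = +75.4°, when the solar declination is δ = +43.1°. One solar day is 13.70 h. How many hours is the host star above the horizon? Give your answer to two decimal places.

13.70 h

Sunrise equation: cos H₀ = −tan φ · tan δ = -3.5925 ≤ −1, so the host star never sets (polar day) and H₀ = π.
Daylight = 2H₀/(2π) × 13.70 h = (3.1416/π) × 13.70 = 13.70 h.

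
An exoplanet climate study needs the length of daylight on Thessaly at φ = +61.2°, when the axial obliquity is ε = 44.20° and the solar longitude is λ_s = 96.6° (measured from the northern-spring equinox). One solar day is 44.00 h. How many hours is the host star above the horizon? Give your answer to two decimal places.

Solar declination: sin δ = sin ε · sin λ_s = sin 44.20° × sin 96.6° = 0.69254, so δ = +43.832°.
Sunrise equation: cos H₀ = −tan φ · tan δ = -1.7463 ≤ −1, so the host star never sets (polar day) and H₀ = π.
Daylight = 2H₀/(2π) × 44.00 h = (3.1416/π) × 44.00 = 44.00 h.

44.00 h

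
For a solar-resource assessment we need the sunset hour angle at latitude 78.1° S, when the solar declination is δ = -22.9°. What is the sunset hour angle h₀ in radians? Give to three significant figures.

h₀ = 3.14 rad

Sunrise equation: cos h₀ = −tan ϕ · tan δ = -2.0045 ≤ −1, so the Sun never sets (polar day) and h₀ = π.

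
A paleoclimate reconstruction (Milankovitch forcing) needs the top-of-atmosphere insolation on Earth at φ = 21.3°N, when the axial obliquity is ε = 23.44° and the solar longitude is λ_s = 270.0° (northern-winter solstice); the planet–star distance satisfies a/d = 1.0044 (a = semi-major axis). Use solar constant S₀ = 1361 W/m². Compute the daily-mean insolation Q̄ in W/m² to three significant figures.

Solar declination: sin δ = sin ε · sin λ_s = sin 23.44° × sin 270.0° = -0.39779, so δ = -23.440°.
cos H₀ = −tan(+21.3°) tan(-23.440°) = 0.1690, H₀ = 1.4009 rad.
Bracket: H₀ sin φ sin δ + cos φ cos δ sin H₀ = 1.4009×0.36325×-0.39779 + 0.93169×0.91748×0.98561 = -0.202426 + 0.842506 = 0.640080.
Inverse-square distance factor (a/d)² = 1.0044² = 1.008819.
Q̄ = (S₀/π) × 1.008819 × [bracket] = (1361/π) × 1.008819 × 0.640080 = 279.7 W/m².

Q̄ ≈ 280 W/m²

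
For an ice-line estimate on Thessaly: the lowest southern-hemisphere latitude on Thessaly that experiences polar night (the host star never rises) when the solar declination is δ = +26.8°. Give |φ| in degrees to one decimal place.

|φ| = 63.2°

Polar night requires cos H₀ = −tan φ tan δ ≥ 1, i.e. tan φ tan δ ≤ −1.
The boundary is |tan φ| · |tan δ| = 1, so |φ| = 90° − |δ| = 90° − 26.8° = 63.2° in the southern hemisphere.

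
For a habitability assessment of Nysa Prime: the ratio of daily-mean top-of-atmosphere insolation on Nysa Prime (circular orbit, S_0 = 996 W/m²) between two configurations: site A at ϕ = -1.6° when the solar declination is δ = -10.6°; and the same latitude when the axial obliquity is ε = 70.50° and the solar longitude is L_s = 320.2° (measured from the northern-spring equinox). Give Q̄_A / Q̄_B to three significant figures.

Q̄_A / Q̄_B ≈ 1.20

— Configuration A (ϕ=-1.6°):
cos h₀ = −tan(-1.6°) tan(-10.600°) = -0.0052, h₀ = 1.5760 rad.
Bracket: h₀ sin ϕ sin δ + cos ϕ cos δ sin h₀ = 1.5760×-0.02792×-0.18395 + 0.99961×0.98294×0.99999 = 0.008094 + 0.982547 = 0.990641.
Q̄ = (S_0/π) × [bracket] = (996/π) × 0.990641 = 314.07 W/m².
— Configuration B (ϕ=-1.6°):
Solar declination: sin δ = sin ε · sin L_s = sin 70.50° × sin 320.2° = -0.60339, so δ = -37.113°.
cos h₀ = −tan(-1.6°) tan(-37.113°) = -0.0211, h₀ = 1.5919 rad.
Bracket: h₀ sin ϕ sin δ + cos ϕ cos δ sin h₀ = 1.5919×-0.02792×-0.60339 + 0.99961×0.79744×0.99978 = 0.026818 + 0.796954 = 0.823772.
Q̄ = (S_0/π) × [bracket] = (996/π) × 0.823772 = 261.17 W/m².
Ratio Q̄_A / Q̄_B = 314.07 / 261.17 = 1.203.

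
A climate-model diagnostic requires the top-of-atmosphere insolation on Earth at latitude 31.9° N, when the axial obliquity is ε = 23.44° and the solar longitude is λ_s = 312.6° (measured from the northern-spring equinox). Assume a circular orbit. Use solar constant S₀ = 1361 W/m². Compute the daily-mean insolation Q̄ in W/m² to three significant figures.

Solar declination: sin δ = sin ε · sin λ_s = sin 23.44° × sin 312.6° = -0.29281, so δ = -17.026°.
cos H₀ = −tan(+31.9°) tan(-17.026°) = 0.1906, H₀ = 1.3790 rad.
Bracket: H₀ sin φ sin δ + cos φ cos δ sin H₀ = 1.3790×0.52844×-0.29281 + 0.84897×0.95617×0.98167 = -0.213376 + 0.796880 = 0.583504.
Q̄ = (S₀/π) × [bracket] = (1361/π) × 0.583504 = 252.8 W/m².

Q̄ ≈ 253 W/m²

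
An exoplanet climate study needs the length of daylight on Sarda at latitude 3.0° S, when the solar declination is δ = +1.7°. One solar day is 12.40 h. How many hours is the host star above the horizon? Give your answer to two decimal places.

cos H₀ = −tan φ · tan δ = −tan(-3.0°) × tan(+1.700°) = 0.0016, so H₀ = 1.5692 rad = 89.91°.
Daylight = 2H₀/(2π) × 12.40 h = (1.5692/π) × 12.40 = 6.19 h.

6.19 h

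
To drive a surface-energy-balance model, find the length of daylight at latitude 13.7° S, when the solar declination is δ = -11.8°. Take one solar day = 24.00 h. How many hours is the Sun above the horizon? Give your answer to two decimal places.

cos H₀ = −tan φ · tan δ = −tan(-13.7°) × tan(-11.800°) = -0.0509, so H₀ = 1.6217 rad = 92.92°.
Daylight = 2H₀/(2π) × 24.00 h = (1.6217/π) × 24.00 = 12.39 h.

12.39 h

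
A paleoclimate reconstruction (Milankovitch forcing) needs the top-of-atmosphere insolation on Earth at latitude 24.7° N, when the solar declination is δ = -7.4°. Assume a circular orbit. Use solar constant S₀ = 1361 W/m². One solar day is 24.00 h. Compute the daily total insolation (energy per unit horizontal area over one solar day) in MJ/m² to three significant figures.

cos H₀ = −tan(+24.7°) tan(-7.400°) = 0.0597, H₀ = 1.5110 rad.
Bracket: H₀ sin φ sin δ + cos φ cos δ sin H₀ = 1.5110×0.41787×-0.12880 + 0.90851×0.99167×0.99821 = -0.081325 + 0.899329 = 0.818004.
Q̄ = (S₀/π) × [bracket] = (1361/π) × 0.818004 = 354.38 W/m².
Daily total = Q̄ × 24.00 h × 3600 s/h = 354.38 × 24.00 × 3600 / 10⁶ = 30.62 MJ/m².

30.6 MJ/m²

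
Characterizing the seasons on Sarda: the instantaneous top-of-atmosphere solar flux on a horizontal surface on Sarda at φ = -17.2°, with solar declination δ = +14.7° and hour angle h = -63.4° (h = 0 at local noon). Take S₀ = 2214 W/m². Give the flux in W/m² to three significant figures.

cos θ_z = sin φ sin δ + cos φ cos δ cos h = -0.075038 + 0.413734 = 0.338696.
Flux = S₀ · cos θ_z = 2214 × 0.338696 = 749.9 W/m².

750 W/m²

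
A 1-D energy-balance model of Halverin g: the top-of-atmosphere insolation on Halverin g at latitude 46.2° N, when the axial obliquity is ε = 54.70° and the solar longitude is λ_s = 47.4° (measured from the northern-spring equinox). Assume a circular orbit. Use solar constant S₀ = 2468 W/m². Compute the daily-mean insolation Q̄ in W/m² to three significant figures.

Q̄ ≈ 1.11e+03 W/m²

Solar declination: sin δ = sin ε · sin λ_s = sin 54.70° × sin 47.4° = 0.60076, so δ = +36.924°.
cos H₀ = −tan(+46.2°) tan(+36.924°) = -0.7836, H₀ = 2.4713 rad.
Bracket: H₀ sin φ sin δ + cos φ cos δ sin H₀ = 2.4713×0.72176×0.60076 + 0.69214×0.79943×0.62122 = 1.071567 + 0.343732 = 1.415299.
Q̄ = (S₀/π) × [bracket] = (2468/π) × 1.415299 = 1112 W/m².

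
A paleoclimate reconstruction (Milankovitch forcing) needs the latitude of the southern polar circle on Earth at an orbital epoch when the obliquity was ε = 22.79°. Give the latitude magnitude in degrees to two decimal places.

67.21°

The polar circle is the lowest latitude that experiences at least one full rotation of continuous darkness at the northern-summer solstice; it lies at |ϕ| = 90° − ε = 90° − 22.79° = 67.21°.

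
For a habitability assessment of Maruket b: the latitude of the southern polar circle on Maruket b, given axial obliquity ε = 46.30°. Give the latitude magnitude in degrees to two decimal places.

The polar circle is the lowest latitude that experiences at least one full rotation of continuous darkness at the northern-summer solstice; it lies at |φ| = 90° − ε = 90° − 46.30° = 43.70°.

43.70°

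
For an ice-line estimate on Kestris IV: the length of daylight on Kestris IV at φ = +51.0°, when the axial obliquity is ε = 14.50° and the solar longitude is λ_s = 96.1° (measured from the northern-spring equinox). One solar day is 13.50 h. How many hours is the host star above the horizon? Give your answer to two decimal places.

Solar declination: sin δ = sin ε · sin λ_s = sin 14.50° × sin 96.1° = 0.24896, so δ = +14.416°.
cos H₀ = −tan φ · tan δ = −tan(+51.0°) × tan(+14.416°) = -0.3174, so H₀ = 1.8938 rad = 108.51°.
Daylight = 2H₀/(2π) × 13.50 h = (1.8938/π) × 13.50 = 8.14 h.

8.14 h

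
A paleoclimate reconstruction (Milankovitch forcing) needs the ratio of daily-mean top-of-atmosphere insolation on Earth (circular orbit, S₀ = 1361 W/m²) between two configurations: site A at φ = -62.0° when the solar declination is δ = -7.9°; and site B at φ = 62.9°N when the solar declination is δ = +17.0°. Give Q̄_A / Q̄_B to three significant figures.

Q̄_A / Q̄_B ≈ 0.726

— Configuration A (φ=-62.0°):
cos H₀ = −tan(-62.0°) tan(-7.900°) = -0.2610, H₀ = 1.8348 rad.
Bracket: H₀ sin φ sin δ + cos φ cos δ sin H₀ = 1.8348×-0.88295×-0.13744 + 0.46947×0.99051×0.96535 = 0.222658 + 0.448902 = 0.671560.
Q̄ = (S₀/π) × [bracket] = (1361/π) × 0.671560 = 290.93 W/m².
— Configuration B (φ=+62.9°):
cos H₀ = −tan(+62.9°) tan(+17.000°) = -0.5975, H₀ = 2.2111 rad.
Bracket: H₀ sin φ sin δ + cos φ cos δ sin H₀ = 2.2111×0.89021×0.29237 + 0.45554×0.95630×0.80191 = 0.575485 + 0.349338 = 0.924823.
Q̄ = (S₀/π) × [bracket] = (1361/π) × 0.924823 = 400.65 W/m².
Ratio Q̄_A / Q̄_B = 290.93 / 400.65 = 0.7261.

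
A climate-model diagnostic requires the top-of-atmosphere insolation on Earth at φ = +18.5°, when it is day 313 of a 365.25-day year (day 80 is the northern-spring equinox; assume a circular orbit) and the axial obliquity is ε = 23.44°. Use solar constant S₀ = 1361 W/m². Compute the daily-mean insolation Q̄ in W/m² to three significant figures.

Solar longitude: λ_s = 360° × (313 − 80)/365.25 = 229.651°.
sin δ = sin 23.44° × sin 229.651° = -0.30316, so δ = -17.648°.
cos H₀ = −tan(+18.5°) tan(-17.648°) = 0.1064, H₀ = 1.4641 rad.
Bracket: H₀ sin φ sin δ + cos φ cos δ sin H₀ = 1.4641×0.31730×-0.30316 + 0.94832×0.95294×0.99432 = -0.140836 + 0.898559 = 0.757723.
Q̄ = (S₀/π) × [bracket] = (1361/π) × 0.757723 = 328.3 W/m².

Q̄ ≈ 328 W/m²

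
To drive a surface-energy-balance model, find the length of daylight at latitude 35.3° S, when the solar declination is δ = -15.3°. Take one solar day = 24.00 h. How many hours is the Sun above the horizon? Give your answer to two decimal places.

13.49 h

cos H₀ = −tan φ · tan δ = −tan(-35.3°) × tan(-15.300°) = -0.1937, so H₀ = 1.7657 rad = 101.17°.
Daylight = 2H₀/(2π) × 24.00 h = (1.7657/π) × 24.00 = 13.49 h.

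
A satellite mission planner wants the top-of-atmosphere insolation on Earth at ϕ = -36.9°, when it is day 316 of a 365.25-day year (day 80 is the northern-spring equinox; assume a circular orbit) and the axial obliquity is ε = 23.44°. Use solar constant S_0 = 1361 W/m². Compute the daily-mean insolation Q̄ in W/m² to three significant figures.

Q̄ ≈ 468 W/m²

Solar longitude: L_s = 360° × (316 − 80)/365.25 = 232.608°.
sin δ = sin 23.44° × sin 232.608° = -0.31604, so δ = -18.424°.
cos h₀ = −tan(-36.9°) tan(-18.424°) = -0.2501, h₀ = 1.8236 rad.
Bracket: h₀ sin ϕ sin δ + cos ϕ cos δ sin h₀ = 1.8236×-0.60042×-0.31604 + 0.79968×0.94875×0.96822 = 0.346040 + 0.734585 = 1.080625.
Q̄ = (S_0/π) × [bracket] = (1361/π) × 1.080625 = 468.1 W/m².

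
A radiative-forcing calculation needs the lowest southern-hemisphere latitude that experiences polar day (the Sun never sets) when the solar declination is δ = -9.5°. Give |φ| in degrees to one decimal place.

|φ| = 80.5°

Polar day requires cos H₀ = −tan φ tan δ ≤ −1, i.e. tan φ tan δ ≥ 1.
The boundary is |tan φ| · |tan δ| = 1, so |φ| = 90° − |δ| = 90° − 9.5° = 80.5° in the southern hemisphere.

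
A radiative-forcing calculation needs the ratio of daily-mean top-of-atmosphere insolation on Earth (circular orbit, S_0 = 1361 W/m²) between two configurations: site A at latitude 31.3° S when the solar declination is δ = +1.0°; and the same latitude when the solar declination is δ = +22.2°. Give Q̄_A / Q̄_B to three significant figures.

— Configuration A (ϕ=-31.3°):
cos h₀ = −tan(-31.3°) tan(+1.000°) = 0.0106, h₀ = 1.5602 rad.
Bracket: h₀ sin ϕ sin δ + cos ϕ cos δ sin h₀ = 1.5602×-0.51952×0.01745 + 0.85446×0.99985×0.99994 = -0.014144 + 0.854281 = 0.840137.
Q̄ = (S_0/π) × [bracket] = (1361/π) × 0.840137 = 363.96 W/m².
— Configuration B (ϕ=-31.3°):
cos h₀ = −tan(-31.3°) tan(+22.200°) = 0.2481, h₀ = 1.3201 rad.
Bracket: h₀ sin ϕ sin δ + cos ϕ cos δ sin h₀ = 1.3201×-0.51952×0.37784 + 0.85446×0.92587×0.96873 = -0.259130 + 0.766381 = 0.507251.
Q̄ = (S_0/π) × [bracket] = (1361/π) × 0.507251 = 219.75 W/m².
Ratio Q̄_A / Q̄_B = 363.96 / 219.75 = 1.656.

Q̄_A / Q̄_B ≈ 1.66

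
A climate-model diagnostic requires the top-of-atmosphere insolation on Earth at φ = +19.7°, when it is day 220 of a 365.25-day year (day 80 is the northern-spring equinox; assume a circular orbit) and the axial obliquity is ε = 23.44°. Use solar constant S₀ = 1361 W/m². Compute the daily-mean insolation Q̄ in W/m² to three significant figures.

Q̄ ≈ 456 W/m²

Solar longitude: λ_s = 360° × (220 − 80)/365.25 = 137.988°.
sin δ = sin 23.44° × sin 137.988° = 0.26624, so δ = +15.440°.
cos H₀ = −tan(+19.7°) tan(+15.440°) = -0.0989, H₀ = 1.6699 rad.
Bracket: H₀ sin φ sin δ + cos φ cos δ sin H₀ = 1.6699×0.33710×0.26624 + 0.94147×0.96391×0.99510 = 0.149873 + 0.903046 = 1.052919.
Q̄ = (S₀/π) × [bracket] = (1361/π) × 1.052919 = 456.1 W/m².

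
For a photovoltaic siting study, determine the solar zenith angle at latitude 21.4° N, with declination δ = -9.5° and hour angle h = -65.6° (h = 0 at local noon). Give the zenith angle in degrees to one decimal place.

θ_z = 71.4°

cos θ_z = sin ϕ sin δ + cos ϕ cos δ cos h = -0.060222 + 0.379348 = 0.319126.
θ_z = arccos(0.319126) = 71.4°.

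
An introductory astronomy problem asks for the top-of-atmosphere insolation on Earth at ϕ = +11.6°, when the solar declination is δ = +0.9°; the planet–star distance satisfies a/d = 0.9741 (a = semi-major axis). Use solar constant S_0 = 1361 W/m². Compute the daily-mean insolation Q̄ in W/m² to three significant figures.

Q̄ ≈ 405 W/m²

cos h₀ = −tan(+11.6°) tan(+0.900°) = -0.0032, h₀ = 1.5740 rad.
Bracket: h₀ sin ϕ sin δ + cos ϕ cos δ sin h₀ = 1.5740×0.20108×0.01571 + 0.97958×0.99988×0.99999 = 0.004972 + 0.979453 = 0.984425.
Inverse-square distance factor (a/d)² = 0.9741² = 0.948871.
Q̄ = (S_0/π) × 0.948871 × [bracket] = (1361/π) × 0.948871 × 0.984425 = 404.7 W/m².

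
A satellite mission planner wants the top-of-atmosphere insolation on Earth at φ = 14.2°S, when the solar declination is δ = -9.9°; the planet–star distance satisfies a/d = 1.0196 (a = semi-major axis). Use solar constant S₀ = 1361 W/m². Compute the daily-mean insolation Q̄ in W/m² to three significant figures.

Q̄ ≈ 460 W/m²

cos H₀ = −tan(-14.2°) tan(-9.900°) = -0.0442, H₀ = 1.6150 rad.
Bracket: H₀ sin φ sin δ + cos φ cos δ sin H₀ = 1.6150×-0.24531×-0.17193 + 0.96945×0.98511×0.99902 = 0.068114 + 0.954079 = 1.022193.
Inverse-square distance factor (a/d)² = 1.0196² = 1.039584.
Q̄ = (S₀/π) × 1.039584 × [bracket] = (1361/π) × 1.039584 × 1.022193 = 460.4 W/m².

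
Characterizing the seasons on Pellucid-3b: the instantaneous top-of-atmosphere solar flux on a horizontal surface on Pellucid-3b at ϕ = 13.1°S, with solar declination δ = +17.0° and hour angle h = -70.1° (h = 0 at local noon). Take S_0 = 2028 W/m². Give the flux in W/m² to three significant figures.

cos θ_z = sin ϕ sin δ + cos ϕ cos δ cos h = -0.066266 + 0.317036 = 0.250770.
Flux = S_0 · cos θ_z = 2028 × 0.250770 = 508.6 W/m².

509 W/m²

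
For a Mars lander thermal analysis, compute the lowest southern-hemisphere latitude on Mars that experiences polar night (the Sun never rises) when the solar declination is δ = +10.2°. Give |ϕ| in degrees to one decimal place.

|ϕ| = 79.8°

Polar night requires cos h₀ = −tan ϕ tan δ ≥ 1, i.e. tan ϕ tan δ ≤ −1.
The boundary is |tan ϕ| · |tan δ| = 1, so |ϕ| = 90° − |δ| = 90° − 10.2° = 79.8° in the southern hemisphere.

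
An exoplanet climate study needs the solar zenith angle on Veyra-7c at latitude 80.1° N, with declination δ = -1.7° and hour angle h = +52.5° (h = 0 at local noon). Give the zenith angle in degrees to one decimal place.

cos θ_z = sin φ sin δ + cos φ cos δ cos h = -0.029224 + 0.104618 = 0.075394.
θ_z = arccos(0.075394) = 85.7°.

θ_z = 85.7°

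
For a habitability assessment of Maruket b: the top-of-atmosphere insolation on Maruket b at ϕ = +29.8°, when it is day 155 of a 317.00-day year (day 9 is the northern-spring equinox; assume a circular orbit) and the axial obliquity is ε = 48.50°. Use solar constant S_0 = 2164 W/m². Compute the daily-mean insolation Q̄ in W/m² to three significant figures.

Solar longitude: L_s = 360° × (155 − 9)/317.00 = 165.804°.
sin δ = sin 48.50° × sin 165.804° = 0.18367, so δ = +10.584°.
cos h₀ = −tan(+29.8°) tan(+10.584°) = -0.1070, h₀ = 1.6780 rad.
Bracket: h₀ sin ϕ sin δ + cos ϕ cos δ sin h₀ = 1.6780×0.49697×0.18367 + 0.86777×0.98299×0.99426 = 0.153165 + 0.848113 = 1.001278.
Q̄ = (S_0/π) × [bracket] = (2164/π) × 1.001278 = 689.7 W/m².

Q̄ ≈ 690 W/m²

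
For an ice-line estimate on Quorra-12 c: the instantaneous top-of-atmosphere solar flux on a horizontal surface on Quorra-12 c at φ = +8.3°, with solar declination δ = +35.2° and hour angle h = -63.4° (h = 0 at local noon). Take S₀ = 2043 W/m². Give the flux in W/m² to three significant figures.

cos θ_z = sin φ sin δ + cos φ cos δ cos h = 0.083212 + 0.362052 = 0.445264.
Flux = S₀ · cos θ_z = 2043 × 0.445264 = 909.7 W/m².

910 W/m²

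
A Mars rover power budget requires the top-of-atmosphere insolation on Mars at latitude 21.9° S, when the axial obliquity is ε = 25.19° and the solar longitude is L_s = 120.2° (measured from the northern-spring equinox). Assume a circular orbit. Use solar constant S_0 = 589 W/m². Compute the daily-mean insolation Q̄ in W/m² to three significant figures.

Solar declination: sin δ = sin ε · sin L_s = sin 25.19° × sin 120.2° = 0.36785, so δ = +21.583°.
cos h₀ = −tan(-21.9°) tan(+21.583°) = 0.1590, h₀ = 1.4111 rad.
Bracket: h₀ sin ϕ sin δ + cos ϕ cos δ sin h₀ = 1.4111×-0.37299×0.36785 + 0.92784×0.92988×0.98727 = -0.193609 + 0.851797 = 0.658188.
Q̄ = (S_0/π) × [bracket] = (589/π) × 0.658188 = 123.4 W/m².

Q̄ ≈ 123 W/m²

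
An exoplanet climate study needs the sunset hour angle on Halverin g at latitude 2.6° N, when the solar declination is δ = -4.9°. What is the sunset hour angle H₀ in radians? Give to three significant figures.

cos H₀ = −tan φ · tan δ = −tan(+2.6°) × tan(-4.900°) = 0.0039, so H₀ = 1.5669 rad = 89.78°.

H₀ = 1.57 rad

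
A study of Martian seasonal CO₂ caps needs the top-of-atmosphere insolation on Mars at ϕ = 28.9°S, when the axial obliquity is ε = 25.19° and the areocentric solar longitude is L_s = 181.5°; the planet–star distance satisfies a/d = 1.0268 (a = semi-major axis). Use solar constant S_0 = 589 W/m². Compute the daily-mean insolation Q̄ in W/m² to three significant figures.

Q̄ ≈ 175 W/m²

sin δ = sin 25.19° × sin 181.5° = -0.01114, so δ = -0.638°.
cos h₀ = −tan(-28.9°) tan(-0.638°) = -0.0062, h₀ = 1.5769 rad.
Bracket: h₀ sin ϕ sin δ + cos ϕ cos δ sin h₀ = 1.5769×-0.48328×-0.01114 + 0.87546×0.99994×0.99998 = 0.008490 + 0.875390 = 0.883880.
Inverse-square distance factor (a/d)² = 1.0268² = 1.054318.
Q̄ = (S_0/π) × 1.054318 × [bracket] = (589/π) × 1.054318 × 0.883880 = 174.7 W/m².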